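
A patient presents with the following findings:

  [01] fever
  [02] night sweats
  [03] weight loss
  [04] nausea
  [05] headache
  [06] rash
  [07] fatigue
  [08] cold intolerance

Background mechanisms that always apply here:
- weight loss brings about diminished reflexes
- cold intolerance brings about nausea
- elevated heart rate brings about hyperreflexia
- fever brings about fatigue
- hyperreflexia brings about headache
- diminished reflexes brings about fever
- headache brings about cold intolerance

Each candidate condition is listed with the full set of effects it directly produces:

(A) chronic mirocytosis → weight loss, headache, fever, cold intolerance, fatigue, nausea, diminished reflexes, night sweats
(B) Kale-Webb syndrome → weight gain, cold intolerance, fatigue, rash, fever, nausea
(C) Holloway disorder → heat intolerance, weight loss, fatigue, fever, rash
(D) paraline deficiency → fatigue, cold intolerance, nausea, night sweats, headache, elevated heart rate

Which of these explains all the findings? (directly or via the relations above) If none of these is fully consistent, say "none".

Checking each candidate against the observations:
(A) chronic mirocytosis — does not account for rash
(B) Kale-Webb syndrome — fails on night sweats, weight loss, headache (predicts weight gain, not weight loss)
(C) Holloway disorder — fever match; night sweats miss; weight loss match; nausea miss; headache miss; rash match; fatigue match; cold intolerance miss
(D) paraline deficiency — does not account for fever, weight loss, rash
Every candidate fails on at least one observation.

none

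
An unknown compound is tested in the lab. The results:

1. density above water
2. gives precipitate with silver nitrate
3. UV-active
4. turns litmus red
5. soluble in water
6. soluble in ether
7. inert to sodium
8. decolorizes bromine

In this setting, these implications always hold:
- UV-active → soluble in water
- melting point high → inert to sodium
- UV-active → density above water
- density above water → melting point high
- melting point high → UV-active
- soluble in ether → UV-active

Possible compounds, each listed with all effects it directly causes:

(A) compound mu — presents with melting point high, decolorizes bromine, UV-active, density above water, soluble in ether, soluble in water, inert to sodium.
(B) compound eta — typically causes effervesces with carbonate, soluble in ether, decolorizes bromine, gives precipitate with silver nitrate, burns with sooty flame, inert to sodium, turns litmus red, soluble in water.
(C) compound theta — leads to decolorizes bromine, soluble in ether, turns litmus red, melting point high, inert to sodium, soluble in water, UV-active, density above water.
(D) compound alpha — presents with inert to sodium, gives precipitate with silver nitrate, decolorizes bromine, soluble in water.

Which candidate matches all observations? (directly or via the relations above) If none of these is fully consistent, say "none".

B

For each candidate, compare predicted effects to what was observed:
(A) compound mu — does not account for gives precipitate with silver nitrate, turns litmus red
(B) compound eta — density above water yes (through soluble in ether → UV-active → density above water); gives precipitate with silver nitrate yes; UV-active yes (through soluble in ether → UV-active); turns litmus red yes; soluble in water yes; soluble in ether yes; inert to sodium yes; decolorizes bromine yes
(C) compound theta — density above water yes; gives precipitate with silver nitrate NO; UV-active yes; turns litmus red yes; soluble in water yes; soluble in ether yes; inert to sodium yes; decolorizes bromine yes
(D) compound alpha — does not account for density above water, UV-active, turns litmus red, soluble in ether
(B) alone accounts for all the evidence.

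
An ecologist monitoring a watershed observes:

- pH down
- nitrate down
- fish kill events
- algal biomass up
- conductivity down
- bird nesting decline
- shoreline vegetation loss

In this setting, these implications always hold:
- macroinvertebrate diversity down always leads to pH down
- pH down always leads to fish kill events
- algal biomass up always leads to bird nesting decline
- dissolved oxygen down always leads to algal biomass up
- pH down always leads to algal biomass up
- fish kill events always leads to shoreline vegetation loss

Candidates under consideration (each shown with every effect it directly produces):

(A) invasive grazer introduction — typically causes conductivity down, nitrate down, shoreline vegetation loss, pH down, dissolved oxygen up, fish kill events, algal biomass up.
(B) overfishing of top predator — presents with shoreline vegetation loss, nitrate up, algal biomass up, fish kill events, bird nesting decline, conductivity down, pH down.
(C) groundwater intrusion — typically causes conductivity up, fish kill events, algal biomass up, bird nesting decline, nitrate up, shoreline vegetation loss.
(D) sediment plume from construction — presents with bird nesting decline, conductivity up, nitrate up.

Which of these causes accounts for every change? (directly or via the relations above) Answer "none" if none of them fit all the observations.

For each candidate, compare predicted effects to what was observed:
(A) invasive grazer introduction — accounts for every observation (bird nesting decline through algal biomass up → bird nesting decline)
(B) overfishing of top predator — fails on nitrate down (predicts nitrate up, not nitrate down)
(C) groundwater intrusion — fails on pH down, nitrate down, conductivity down (predicts nitrate up, not nitrate down; predicts conductivity up, not conductivity down)
(D) sediment plume from construction — fails on pH down, nitrate down, fish kill events, algal biomass up, conductivity down, shoreline vegetation loss (predicts nitrate up, not nitrate down; predicts conductivity up, not conductivity down)
Only (A) is consistent with every observation.

A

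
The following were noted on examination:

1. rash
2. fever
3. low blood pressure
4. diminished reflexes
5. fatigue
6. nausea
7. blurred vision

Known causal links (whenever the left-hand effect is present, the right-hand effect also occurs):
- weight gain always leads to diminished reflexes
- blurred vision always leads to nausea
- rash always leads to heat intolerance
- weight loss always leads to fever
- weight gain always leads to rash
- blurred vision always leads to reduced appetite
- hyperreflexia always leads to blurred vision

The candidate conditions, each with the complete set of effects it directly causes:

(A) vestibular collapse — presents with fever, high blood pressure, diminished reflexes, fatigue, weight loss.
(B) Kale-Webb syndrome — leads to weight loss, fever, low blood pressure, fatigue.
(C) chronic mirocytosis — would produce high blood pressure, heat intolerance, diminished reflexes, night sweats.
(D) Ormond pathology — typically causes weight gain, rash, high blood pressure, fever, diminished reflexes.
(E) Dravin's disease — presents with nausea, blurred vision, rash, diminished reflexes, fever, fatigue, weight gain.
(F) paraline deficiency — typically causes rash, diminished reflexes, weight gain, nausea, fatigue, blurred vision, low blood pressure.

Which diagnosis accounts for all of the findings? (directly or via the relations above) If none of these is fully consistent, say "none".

Testing each hypothesis:
(A) vestibular collapse — fails on rash, low blood pressure, nausea, blurred vision (predicts high blood pressure, not low blood pressure)
(B) Kale-Webb syndrome — does not account for rash, diminished reflexes, nausea, blurred vision
(C) chronic mirocytosis — rash miss; fever miss; low blood pressure miss; diminished reflexes match; fatigue miss; nausea miss; blurred vision miss
(D) Ormond pathology — rash match; fever match; low blood pressure miss; diminished reflexes match; fatigue miss; nausea miss; blurred vision miss
(E) Dravin's disease — does not account for low blood pressure
(F) paraline deficiency — does not account for fever
Every candidate fails on at least one observation.

none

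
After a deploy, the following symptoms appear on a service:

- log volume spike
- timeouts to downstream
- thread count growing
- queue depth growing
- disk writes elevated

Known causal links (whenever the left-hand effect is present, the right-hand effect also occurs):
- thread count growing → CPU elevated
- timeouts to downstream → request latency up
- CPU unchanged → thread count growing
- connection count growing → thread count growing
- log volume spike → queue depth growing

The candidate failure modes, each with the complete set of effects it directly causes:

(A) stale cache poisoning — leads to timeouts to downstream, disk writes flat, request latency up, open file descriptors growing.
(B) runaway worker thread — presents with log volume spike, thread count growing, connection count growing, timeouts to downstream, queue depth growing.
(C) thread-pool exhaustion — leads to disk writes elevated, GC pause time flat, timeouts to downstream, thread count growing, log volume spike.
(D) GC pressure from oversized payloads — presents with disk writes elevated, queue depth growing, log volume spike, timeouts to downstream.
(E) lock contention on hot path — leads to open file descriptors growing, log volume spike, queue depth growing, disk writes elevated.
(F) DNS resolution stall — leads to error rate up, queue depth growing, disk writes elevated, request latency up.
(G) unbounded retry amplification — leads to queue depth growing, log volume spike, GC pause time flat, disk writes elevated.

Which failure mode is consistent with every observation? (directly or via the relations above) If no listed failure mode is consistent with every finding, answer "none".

Per-candidate check:
(A) stale cache poisoning — log volume spike ✗; timeouts to downstream ✓; thread count growing ✗; queue depth growing ✗; disk writes elevated ✗
(B) runaway worker thread — does not account for disk writes elevated
(C) thread-pool exhaustion — log volume spike ✓; timeouts to downstream ✓; thread count growing ✓; queue depth growing ✓ (by log volume spike → queue depth growing); disk writes elevated ✓
(D) GC pressure from oversized payloads — does not account for thread count growing
(E) lock contention on hot path — does not account for timeouts to downstream, thread count growing
(F) DNS resolution stall — log volume spike ✗; timeouts to downstream ✗; thread count growing ✗; queue depth growing ✓; disk writes elevated ✓
(G) unbounded retry amplification — does not account for timeouts to downstream, thread count growing
(C) alone accounts for all the evidence.

C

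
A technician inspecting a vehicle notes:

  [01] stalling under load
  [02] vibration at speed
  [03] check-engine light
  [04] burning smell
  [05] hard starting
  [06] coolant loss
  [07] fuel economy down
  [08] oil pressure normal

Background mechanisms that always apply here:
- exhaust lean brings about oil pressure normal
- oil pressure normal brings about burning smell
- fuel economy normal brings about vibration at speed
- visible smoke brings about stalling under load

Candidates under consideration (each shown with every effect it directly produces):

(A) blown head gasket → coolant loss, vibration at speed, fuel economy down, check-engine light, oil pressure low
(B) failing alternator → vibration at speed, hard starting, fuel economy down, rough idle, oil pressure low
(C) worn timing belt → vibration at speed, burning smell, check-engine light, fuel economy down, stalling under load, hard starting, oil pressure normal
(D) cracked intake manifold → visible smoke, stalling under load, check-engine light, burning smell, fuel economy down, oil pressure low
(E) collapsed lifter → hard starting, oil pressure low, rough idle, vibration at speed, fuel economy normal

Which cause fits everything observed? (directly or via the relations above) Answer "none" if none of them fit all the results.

none

Checking each candidate against the observations:
(A) blown head gasket — stalling under load NO; vibration at speed yes; check-engine light yes; burning smell NO; hard starting NO; coolant loss yes; fuel economy down yes; oil pressure normal NO
(B) failing alternator — stalling under load NO; vibration at speed yes; check-engine light NO; burning smell NO; hard starting yes; coolant loss NO; fuel economy down yes; oil pressure normal NO
(C) worn timing belt — stalling under load yes; vibration at speed yes; check-engine light yes; burning smell yes; hard starting yes; coolant loss NO; fuel economy down yes; oil pressure normal yes
(D) cracked intake manifold — fails on vibration at speed, hard starting, coolant loss, oil pressure normal (predicts oil pressure low, not oil pressure normal)
(E) collapsed lifter — stalling under load NO; vibration at speed yes; check-engine light NO; burning smell NO; hard starting yes; coolant loss NO; fuel economy down NO; oil pressure normal NO
Every candidate fails on at least one observation.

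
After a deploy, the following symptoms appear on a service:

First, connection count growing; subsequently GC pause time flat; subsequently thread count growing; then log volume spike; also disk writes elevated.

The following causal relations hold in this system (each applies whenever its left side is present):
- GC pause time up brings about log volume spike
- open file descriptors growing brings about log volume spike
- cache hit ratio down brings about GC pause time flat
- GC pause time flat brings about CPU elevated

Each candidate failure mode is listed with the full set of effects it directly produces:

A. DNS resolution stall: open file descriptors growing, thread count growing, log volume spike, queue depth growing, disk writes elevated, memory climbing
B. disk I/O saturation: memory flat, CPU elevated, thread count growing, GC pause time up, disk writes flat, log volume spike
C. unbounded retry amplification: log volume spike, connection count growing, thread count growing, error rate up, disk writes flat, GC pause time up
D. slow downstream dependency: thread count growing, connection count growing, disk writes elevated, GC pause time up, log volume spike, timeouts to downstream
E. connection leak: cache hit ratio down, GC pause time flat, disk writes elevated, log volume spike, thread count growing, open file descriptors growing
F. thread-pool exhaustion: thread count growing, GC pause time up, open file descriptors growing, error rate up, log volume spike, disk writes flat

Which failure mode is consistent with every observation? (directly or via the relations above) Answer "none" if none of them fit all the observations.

none

Testing each hypothesis:
(A) DNS resolution stall — connection count growing -; GC pause time flat -; thread count growing +; log volume spike +; disk writes elevated +
(B) disk I/O saturation — fails on connection count growing, GC pause time flat, disk writes elevated (predicts GC pause time up, not GC pause time flat; predicts disk writes flat, not disk writes elevated)
(C) unbounded retry amplification — connection count growing +; GC pause time flat -; thread count growing +; log volume spike +; disk writes elevated -
(D) slow downstream dependency — fails on GC pause time flat (predicts GC pause time up, not GC pause time flat)
(E) connection leak — connection count growing -; GC pause time flat +; thread count growing +; log volume spike +; disk writes elevated +
(F) thread-pool exhaustion — connection count growing -; GC pause time flat -; thread count growing +; log volume spike +; disk writes elevated -
None of the listed candidates fits everything.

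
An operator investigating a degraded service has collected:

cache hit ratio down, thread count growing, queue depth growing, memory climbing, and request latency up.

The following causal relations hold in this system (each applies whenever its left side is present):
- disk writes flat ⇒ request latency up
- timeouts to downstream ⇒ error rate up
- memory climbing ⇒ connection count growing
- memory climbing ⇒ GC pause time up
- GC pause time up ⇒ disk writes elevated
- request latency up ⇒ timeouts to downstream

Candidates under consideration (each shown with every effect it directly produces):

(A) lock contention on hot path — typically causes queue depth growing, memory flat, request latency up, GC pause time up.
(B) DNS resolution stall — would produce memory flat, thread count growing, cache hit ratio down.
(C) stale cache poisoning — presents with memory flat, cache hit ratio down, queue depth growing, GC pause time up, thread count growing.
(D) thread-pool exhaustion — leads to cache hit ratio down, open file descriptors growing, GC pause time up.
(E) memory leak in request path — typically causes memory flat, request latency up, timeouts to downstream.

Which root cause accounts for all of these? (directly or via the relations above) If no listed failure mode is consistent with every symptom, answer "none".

Checking each candidate against the observations:
(A) lock contention on hot path — fails on cache hit ratio down, thread count growing, memory climbing (predicts memory flat, not memory climbing)
(B) DNS resolution stall — cache hit ratio down match; thread count growing match; queue depth growing miss; memory climbing miss; request latency up miss
(C) stale cache poisoning — cache hit ratio down match; thread count growing match; queue depth growing match; memory climbing miss; request latency up miss
(D) thread-pool exhaustion — cache hit ratio down match; thread count growing miss; queue depth growing miss; memory climbing miss; request latency up miss
(E) memory leak in request path — cache hit ratio down miss; thread count growing miss; queue depth growing miss; memory climbing miss; request latency up match
None of the listed candidates fits everything.

none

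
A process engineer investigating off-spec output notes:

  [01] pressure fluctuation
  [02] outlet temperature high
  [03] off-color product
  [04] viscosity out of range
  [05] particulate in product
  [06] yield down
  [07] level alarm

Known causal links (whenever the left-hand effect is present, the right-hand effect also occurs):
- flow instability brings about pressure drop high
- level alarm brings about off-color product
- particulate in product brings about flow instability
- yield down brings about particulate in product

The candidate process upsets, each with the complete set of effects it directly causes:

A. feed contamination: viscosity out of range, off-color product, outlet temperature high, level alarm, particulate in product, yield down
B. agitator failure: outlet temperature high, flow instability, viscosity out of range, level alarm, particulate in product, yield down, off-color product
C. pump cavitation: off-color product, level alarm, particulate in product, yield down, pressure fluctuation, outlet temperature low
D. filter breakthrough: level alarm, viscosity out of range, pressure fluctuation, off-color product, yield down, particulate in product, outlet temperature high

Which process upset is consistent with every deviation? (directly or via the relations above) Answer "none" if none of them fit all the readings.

D

Testing each hypothesis:
(A) feed contamination — does not account for pressure fluctuation
(B) agitator failure — does not account for pressure fluctuation
(C) pump cavitation — pressure fluctuation match; outlet temperature high miss; off-color product match; viscosity out of range miss; particulate in product match; yield down match; level alarm match
(D) filter breakthrough — pressure fluctuation match; outlet temperature high match; off-color product match; viscosity out of range match; particulate in product match; yield down match; level alarm match
(D) alone accounts for all the evidence.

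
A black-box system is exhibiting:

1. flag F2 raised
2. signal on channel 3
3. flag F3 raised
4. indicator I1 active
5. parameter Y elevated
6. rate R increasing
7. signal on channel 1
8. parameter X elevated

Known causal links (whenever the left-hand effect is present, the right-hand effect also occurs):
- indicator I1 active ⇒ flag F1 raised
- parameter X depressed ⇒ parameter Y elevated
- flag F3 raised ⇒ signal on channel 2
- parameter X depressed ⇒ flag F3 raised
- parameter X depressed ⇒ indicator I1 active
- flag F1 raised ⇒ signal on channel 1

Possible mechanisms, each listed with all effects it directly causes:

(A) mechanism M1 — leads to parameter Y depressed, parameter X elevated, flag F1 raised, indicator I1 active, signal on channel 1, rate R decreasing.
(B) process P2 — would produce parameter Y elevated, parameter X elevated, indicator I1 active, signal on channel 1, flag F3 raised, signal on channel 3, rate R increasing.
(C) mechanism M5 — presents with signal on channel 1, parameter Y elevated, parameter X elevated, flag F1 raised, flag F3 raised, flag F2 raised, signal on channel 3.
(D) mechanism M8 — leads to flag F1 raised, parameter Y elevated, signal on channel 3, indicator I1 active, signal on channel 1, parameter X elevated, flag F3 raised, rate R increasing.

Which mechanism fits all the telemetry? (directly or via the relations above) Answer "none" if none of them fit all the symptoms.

none

Per-candidate check:
(A) mechanism M1 — flag F2 raised miss; signal on channel 3 miss; flag F3 raised miss; indicator I1 active match; parameter Y elevated miss; rate R increasing miss; signal on channel 1 match; parameter X elevated match
(B) process P2 — does not account for flag F2 raised
(C) mechanism M5 — does not account for indicator I1 active, rate R increasing
(D) mechanism M8 — does not account for flag F2 raised
No candidate is consistent with all observations.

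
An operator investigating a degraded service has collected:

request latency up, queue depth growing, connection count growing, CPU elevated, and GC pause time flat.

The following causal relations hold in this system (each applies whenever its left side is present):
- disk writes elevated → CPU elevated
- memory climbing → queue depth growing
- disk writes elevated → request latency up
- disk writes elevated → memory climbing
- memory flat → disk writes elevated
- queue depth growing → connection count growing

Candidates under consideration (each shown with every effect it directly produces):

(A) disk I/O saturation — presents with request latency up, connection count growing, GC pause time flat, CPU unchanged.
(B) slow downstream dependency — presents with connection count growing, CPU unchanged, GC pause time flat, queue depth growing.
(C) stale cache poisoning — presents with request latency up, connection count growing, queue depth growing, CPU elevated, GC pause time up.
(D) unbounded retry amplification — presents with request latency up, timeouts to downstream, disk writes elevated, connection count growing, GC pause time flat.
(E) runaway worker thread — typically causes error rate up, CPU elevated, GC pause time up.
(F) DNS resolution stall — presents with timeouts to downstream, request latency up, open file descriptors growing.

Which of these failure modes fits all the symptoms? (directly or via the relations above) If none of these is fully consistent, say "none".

Checking each candidate against the observations:
(A) disk I/O saturation — request latency up match; queue depth growing miss; connection count growing match; CPU elevated miss; GC pause time flat match
(B) slow downstream dependency — request latency up miss; queue depth growing match; connection count growing match; CPU elevated miss; GC pause time flat match
(C) stale cache poisoning — fails on GC pause time flat (predicts GC pause time up, not GC pause time flat)
(D) unbounded retry amplification — request latency up match; queue depth growing match (through disk writes elevated → memory climbing → queue depth growing); connection count growing match; CPU elevated match (through disk writes elevated → CPU elevated); GC pause time flat match
(E) runaway worker thread — fails on request latency up, queue depth growing, connection count growing, GC pause time flat (predicts GC pause time up, not GC pause time flat)
(F) DNS resolution stall — request latency up match; queue depth growing miss; connection count growing miss; CPU elevated miss; GC pause time flat miss
(D) alone accounts for all the evidence.

D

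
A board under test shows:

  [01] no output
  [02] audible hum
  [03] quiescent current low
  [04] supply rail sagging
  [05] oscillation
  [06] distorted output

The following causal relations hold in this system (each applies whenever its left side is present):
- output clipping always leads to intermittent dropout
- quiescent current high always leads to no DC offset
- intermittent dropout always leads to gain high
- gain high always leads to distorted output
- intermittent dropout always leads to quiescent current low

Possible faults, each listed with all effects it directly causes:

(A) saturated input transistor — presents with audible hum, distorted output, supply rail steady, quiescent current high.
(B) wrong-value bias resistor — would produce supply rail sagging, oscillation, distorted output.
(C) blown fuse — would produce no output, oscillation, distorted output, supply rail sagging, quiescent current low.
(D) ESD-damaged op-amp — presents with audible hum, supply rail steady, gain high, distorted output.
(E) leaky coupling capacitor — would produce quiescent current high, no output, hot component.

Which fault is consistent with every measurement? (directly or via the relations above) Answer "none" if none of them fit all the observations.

none

Testing each hypothesis:
(A) saturated input transistor — fails on no output, quiescent current low, supply rail sagging, oscillation (predicts quiescent current high, not quiescent current low; predicts supply rail steady, not supply rail sagging)
(B) wrong-value bias resistor — no output NO; audible hum NO; quiescent current low NO; supply rail sagging yes; oscillation yes; distorted output yes
(C) blown fuse — does not account for audible hum
(D) ESD-damaged op-amp — no output NO; audible hum yes; quiescent current low NO; supply rail sagging NO; oscillation NO; distorted output yes
(E) leaky coupling capacitor — no output yes; audible hum NO; quiescent current low NO; supply rail sagging NO; oscillation NO; distorted output NO
None of the listed candidates fits everything.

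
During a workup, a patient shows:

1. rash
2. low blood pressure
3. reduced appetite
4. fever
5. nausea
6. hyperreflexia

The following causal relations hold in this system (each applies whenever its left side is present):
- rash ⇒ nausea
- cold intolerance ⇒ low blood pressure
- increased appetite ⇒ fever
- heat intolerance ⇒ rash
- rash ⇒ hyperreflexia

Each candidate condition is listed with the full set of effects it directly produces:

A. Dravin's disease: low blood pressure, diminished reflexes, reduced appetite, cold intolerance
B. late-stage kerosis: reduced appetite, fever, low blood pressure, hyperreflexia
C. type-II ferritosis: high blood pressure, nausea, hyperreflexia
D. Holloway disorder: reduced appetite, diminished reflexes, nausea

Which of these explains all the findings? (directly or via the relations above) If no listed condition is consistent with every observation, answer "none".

none

For each candidate, compare predicted effects to what was observed:
(A) Dravin's disease — rash NO; low blood pressure yes; reduced appetite yes; fever NO; nausea NO; hyperreflexia NO
(B) late-stage kerosis — rash NO; low blood pressure yes; reduced appetite yes; fever yes; nausea NO; hyperreflexia yes
(C) type-II ferritosis — fails on rash, low blood pressure, reduced appetite, fever (predicts high blood pressure, not low blood pressure)
(D) Holloway disorder — rash NO; low blood pressure NO; reduced appetite yes; fever NO; nausea yes; hyperreflexia NO
Every candidate fails on at least one observation.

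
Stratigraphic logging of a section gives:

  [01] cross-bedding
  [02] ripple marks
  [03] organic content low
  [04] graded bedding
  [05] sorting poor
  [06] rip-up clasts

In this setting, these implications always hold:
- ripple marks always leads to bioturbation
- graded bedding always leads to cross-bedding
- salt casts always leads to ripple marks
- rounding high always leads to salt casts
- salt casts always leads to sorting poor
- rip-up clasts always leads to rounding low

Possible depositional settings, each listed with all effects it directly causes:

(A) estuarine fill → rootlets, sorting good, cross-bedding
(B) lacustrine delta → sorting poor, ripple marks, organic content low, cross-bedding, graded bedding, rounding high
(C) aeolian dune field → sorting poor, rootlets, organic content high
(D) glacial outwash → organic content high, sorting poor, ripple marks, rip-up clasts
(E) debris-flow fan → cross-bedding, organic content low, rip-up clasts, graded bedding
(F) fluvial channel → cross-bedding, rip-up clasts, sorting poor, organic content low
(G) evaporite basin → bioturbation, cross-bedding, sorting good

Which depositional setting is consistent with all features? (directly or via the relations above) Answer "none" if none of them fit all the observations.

Per-candidate check:
(A) estuarine fill — fails on ripple marks, organic content low, graded bedding, sorting poor, rip-up clasts (predicts sorting good, not sorting poor)
(B) lacustrine delta — cross-bedding match; ripple marks match; organic content low match; graded bedding match; sorting poor match; rip-up clasts miss
(C) aeolian dune field — fails on cross-bedding, ripple marks, organic content low, graded bedding, rip-up clasts (predicts organic content high, not organic content low)
(D) glacial outwash — cross-bedding miss; ripple marks match; organic content low miss; graded bedding miss; sorting poor match; rip-up clasts match
(E) debris-flow fan — cross-bedding match; ripple marks miss; organic content low match; graded bedding match; sorting poor miss; rip-up clasts match
(F) fluvial channel — cross-bedding match; ripple marks miss; organic content low match; graded bedding miss; sorting poor match; rip-up clasts match
(G) evaporite basin — cross-bedding match; ripple marks miss; organic content low miss; graded bedding miss; sorting poor miss; rip-up clasts miss
None of the listed candidates fits everything.

none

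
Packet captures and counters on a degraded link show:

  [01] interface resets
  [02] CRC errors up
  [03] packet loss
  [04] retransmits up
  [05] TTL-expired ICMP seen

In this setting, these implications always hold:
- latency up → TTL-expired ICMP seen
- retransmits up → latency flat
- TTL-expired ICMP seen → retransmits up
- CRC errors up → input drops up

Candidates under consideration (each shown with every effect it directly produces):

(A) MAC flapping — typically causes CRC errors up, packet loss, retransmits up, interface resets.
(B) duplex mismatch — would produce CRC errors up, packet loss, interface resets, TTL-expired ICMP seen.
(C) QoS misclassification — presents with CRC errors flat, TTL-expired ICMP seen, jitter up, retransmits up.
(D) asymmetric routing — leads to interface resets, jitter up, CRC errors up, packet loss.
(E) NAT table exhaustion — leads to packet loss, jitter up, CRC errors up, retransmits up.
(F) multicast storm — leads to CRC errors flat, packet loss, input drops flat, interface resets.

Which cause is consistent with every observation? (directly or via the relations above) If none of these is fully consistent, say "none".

Per-candidate check:
(A) MAC flapping — does not account for TTL-expired ICMP seen
(B) duplex mismatch — accounts for every observation (retransmits up by TTL-expired ICMP seen → retransmits up)
(C) QoS misclassification — interface resets NO; CRC errors up NO; packet loss NO; retransmits up yes; TTL-expired ICMP seen yes
(D) asymmetric routing — interface resets yes; CRC errors up yes; packet loss yes; retransmits up NO; TTL-expired ICMP seen NO
(E) NAT table exhaustion — does not account for interface resets, TTL-expired ICMP seen
(F) multicast storm — fails on CRC errors up, retransmits up, TTL-expired ICMP seen (predicts CRC errors flat, not CRC errors up)
(B) alone accounts for all the evidence.

B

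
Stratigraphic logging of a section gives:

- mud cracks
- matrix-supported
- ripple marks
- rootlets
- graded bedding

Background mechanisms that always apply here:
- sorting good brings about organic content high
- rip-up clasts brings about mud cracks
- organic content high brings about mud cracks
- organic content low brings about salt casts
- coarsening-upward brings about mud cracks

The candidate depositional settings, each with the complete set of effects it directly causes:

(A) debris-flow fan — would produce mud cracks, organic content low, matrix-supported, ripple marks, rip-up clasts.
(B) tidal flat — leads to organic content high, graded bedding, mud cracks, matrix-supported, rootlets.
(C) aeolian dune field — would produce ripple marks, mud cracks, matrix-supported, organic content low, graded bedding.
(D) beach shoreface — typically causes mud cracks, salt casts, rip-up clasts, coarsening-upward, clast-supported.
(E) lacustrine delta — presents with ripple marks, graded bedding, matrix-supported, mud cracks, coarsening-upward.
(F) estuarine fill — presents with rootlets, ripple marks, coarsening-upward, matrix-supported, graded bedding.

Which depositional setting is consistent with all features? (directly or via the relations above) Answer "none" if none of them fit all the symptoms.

Checking each candidate against the observations:
(A) debris-flow fan — mud cracks ✓; matrix-supported ✓; ripple marks ✓; rootlets ✗; graded bedding ✗
(B) tidal flat — mud cracks ✓; matrix-supported ✓; ripple marks ✗; rootlets ✓; graded bedding ✓
(C) aeolian dune field — does not account for rootlets
(D) beach shoreface — mud cracks ✓; matrix-supported ✗; ripple marks ✗; rootlets ✗; graded bedding ✗
(E) lacustrine delta — does not account for rootlets
(F) estuarine fill — mud cracks ✓ (through coarsening-upward → mud cracks); matrix-supported ✓; ripple marks ✓; rootlets ✓; graded bedding ✓
Only (F) is consistent with every observation.

F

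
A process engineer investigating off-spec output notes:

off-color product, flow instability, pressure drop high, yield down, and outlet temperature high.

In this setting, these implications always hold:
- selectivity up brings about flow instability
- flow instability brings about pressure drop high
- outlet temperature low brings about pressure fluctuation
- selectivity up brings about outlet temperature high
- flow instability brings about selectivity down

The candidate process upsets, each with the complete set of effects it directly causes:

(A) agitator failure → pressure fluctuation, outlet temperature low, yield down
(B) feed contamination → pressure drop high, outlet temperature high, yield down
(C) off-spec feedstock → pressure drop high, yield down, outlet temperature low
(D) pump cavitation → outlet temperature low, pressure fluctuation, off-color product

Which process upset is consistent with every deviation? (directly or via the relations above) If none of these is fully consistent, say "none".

For each candidate, compare predicted effects to what was observed:
(A) agitator failure — off-color product NO; flow instability NO; pressure drop high NO; yield down yes; outlet temperature high NO
(B) feed contamination — off-color product NO; flow instability NO; pressure drop high yes; yield down yes; outlet temperature high yes
(C) off-spec feedstock — off-color product NO; flow instability NO; pressure drop high yes; yield down yes; outlet temperature high NO
(D) pump cavitation — fails on flow instability, pressure drop high, yield down, outlet temperature high (predicts outlet temperature low, not outlet temperature high)
Every candidate fails on at least one observation.

none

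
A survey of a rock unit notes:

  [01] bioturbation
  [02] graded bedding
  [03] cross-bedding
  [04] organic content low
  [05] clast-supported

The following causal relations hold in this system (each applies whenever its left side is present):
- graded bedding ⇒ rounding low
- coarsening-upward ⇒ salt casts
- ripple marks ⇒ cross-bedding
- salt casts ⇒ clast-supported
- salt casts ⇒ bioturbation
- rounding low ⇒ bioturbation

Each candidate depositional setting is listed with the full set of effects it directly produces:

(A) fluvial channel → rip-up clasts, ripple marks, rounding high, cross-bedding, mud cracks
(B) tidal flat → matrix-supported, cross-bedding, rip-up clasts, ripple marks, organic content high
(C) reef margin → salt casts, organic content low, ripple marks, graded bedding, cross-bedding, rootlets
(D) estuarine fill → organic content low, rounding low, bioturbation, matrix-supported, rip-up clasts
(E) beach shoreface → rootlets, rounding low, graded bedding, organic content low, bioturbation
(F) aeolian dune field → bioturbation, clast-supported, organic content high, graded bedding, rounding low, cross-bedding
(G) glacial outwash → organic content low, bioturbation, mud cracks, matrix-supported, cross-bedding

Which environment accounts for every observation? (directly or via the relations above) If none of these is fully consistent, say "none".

Per-candidate check:
(A) fluvial channel — does not account for bioturbation, graded bedding, organic content low, clast-supported
(B) tidal flat — fails on bioturbation, graded bedding, organic content low, clast-supported (predicts organic content high, not organic content low; predicts matrix-supported, not clast-supported)
(C) reef margin — bioturbation yes (by salt casts → bioturbation); graded bedding yes; cross-bedding yes; organic content low yes; clast-supported yes (by salt casts → clast-supported)
(D) estuarine fill — fails on graded bedding, cross-bedding, clast-supported (predicts matrix-supported, not clast-supported)
(E) beach shoreface — bioturbation yes; graded bedding yes; cross-bedding NO; organic content low yes; clast-supported NO
(F) aeolian dune field — bioturbation yes; graded bedding yes; cross-bedding yes; organic content low NO; clast-supported yes
(G) glacial outwash — fails on graded bedding, clast-supported (predicts matrix-supported, not clast-supported)
Only (C) is consistent with every observation.

C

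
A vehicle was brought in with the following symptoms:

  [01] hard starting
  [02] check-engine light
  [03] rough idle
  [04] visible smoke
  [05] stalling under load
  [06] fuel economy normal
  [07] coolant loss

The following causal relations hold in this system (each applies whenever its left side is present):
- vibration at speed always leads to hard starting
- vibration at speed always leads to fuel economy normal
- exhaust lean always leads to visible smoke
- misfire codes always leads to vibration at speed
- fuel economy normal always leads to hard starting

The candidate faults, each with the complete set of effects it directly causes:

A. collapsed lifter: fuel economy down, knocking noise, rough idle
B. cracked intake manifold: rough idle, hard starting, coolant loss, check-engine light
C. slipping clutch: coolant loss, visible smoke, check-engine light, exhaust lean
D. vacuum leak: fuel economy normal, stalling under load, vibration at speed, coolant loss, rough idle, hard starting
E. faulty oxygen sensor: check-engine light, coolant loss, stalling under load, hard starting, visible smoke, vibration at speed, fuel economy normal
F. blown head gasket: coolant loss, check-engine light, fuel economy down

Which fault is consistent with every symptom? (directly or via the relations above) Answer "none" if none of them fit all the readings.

Checking each candidate against the observations:
(A) collapsed lifter — hard starting ✗; check-engine light ✗; rough idle ✓; visible smoke ✗; stalling under load ✗; fuel economy normal ✗; coolant loss ✗
(B) cracked intake manifold — does not account for visible smoke, stalling under load, fuel economy normal
(C) slipping clutch — does not account for hard starting, rough idle, stalling under load, fuel economy normal
(D) vacuum leak — does not account for check-engine light, visible smoke
(E) faulty oxygen sensor — hard starting ✓; check-engine light ✓; rough idle ✗; visible smoke ✓; stalling under load ✓; fuel economy normal ✓; coolant loss ✓
(F) blown head gasket — fails on hard starting, rough idle, visible smoke, stalling under load, fuel economy normal (predicts fuel economy down, not fuel economy normal)
No candidate is consistent with all observations.

none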